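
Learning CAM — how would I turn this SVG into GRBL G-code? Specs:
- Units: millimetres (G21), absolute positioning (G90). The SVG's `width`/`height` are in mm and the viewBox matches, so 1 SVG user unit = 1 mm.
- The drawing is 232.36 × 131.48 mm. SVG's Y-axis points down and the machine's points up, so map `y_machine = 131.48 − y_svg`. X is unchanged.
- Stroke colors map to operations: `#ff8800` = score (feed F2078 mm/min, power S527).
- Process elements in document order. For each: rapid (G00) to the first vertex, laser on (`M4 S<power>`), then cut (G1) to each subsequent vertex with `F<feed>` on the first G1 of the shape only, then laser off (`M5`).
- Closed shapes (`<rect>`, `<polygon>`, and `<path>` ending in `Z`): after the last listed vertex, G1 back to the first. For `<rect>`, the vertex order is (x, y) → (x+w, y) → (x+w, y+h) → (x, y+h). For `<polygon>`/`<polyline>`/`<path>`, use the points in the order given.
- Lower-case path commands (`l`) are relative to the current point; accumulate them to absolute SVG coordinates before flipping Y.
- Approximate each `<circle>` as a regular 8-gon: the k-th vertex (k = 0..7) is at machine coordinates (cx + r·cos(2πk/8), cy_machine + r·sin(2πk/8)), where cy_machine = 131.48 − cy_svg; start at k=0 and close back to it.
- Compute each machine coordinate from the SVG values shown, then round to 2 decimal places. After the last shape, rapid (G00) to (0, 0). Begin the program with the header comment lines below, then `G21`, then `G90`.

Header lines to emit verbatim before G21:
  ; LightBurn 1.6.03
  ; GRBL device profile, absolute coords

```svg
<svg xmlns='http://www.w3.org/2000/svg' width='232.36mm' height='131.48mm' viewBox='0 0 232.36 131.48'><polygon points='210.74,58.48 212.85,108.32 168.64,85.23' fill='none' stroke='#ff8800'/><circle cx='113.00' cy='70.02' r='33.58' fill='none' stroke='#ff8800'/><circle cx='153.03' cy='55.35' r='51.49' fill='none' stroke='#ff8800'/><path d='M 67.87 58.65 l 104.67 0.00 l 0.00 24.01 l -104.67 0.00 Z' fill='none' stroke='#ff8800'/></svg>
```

; LightBurn 1.6.03
; GRBL device profile, absolute coords
G21
G90
G00 X210.74 Y73.00
M4 S527
G1 X212.85 Y23.16 F2078
G1 X168.64 Y46.25
G1 X210.74 Y73.00
M5
G00 X146.58 Y61.46
M4 S527
G1 X136.74 Y85.20 F2078
G1 X113.00 Y95.04
G1 X89.26 Y85.20
G1 X79.42 Y61.46
G1 X89.26 Y37.72
G1 X113.00 Y27.88
G1 X136.74 Y37.72
G1 X146.58 Y61.46
M5
G00 X204.52 Y76.13
M4 S527
G1 X189.44 Y112.54 F2078
G1 X153.03 Y127.62
G1 X116.62 Y112.54
G1 X101.54 Y76.13
G1 X116.62 Y39.72
G1 X153.03 Y24.64
G1 X189.44 Y39.72
G1 X204.52 Y76.13
M5
G00 X67.87 Y72.83
M4 S527
G1 X172.54 Y72.83 F2078
G1 X172.54 Y48.82
G1 X67.87 Y48.82
G1 X67.87 Y72.83
M5
G00 X0.00 Y0.00

Since the viewBox matches the mm dimensions, user units are millimetres directly. The only transform is the Y-flip y_m = 131.48 − y_svg.

Shape 1 is a regular polygon drawn with `<polygon>`. Its stroke #ff8800 means score at S527, F2078. After flipping Y the toolpath is (210.74,73.00) → (212.85,23.16) → (168.64,46.25) → (210.74,73.00), returning to the start.

Shape 2 is a circle drawn with `<circle>`. Its stroke #ff8800 means score at S527, F2078. After flipping Y the toolpath is (146.58,61.46) → (136.74,85.20) → (113.00,95.04) → (89.26,85.20) → (79.42,61.46) → (89.26,37.72) → (113.00,27.88) → (136.74,37.72) → (146.58,61.46), returning to the start.

Shape 3 is a circle drawn with `<circle>`. Its stroke #ff8800 means score at S527, F2078. After flipping Y the toolpath is (204.52,76.13) → (189.44,112.54) → (153.03,127.62) → (116.62,112.54) → (101.54,76.13) → (116.62,39.72) → (153.03,24.64) → (189.44,39.72) → (204.52,76.13), returning to the start.

Shape 4 is a rectangle drawn with `<path>`. Its stroke #ff8800 means score at S527, F2078. After flipping Y the toolpath is (67.87,72.83) → (172.54,72.83) → (172.54,48.82) → (67.87,48.82) → (67.87,72.83), returning to the start.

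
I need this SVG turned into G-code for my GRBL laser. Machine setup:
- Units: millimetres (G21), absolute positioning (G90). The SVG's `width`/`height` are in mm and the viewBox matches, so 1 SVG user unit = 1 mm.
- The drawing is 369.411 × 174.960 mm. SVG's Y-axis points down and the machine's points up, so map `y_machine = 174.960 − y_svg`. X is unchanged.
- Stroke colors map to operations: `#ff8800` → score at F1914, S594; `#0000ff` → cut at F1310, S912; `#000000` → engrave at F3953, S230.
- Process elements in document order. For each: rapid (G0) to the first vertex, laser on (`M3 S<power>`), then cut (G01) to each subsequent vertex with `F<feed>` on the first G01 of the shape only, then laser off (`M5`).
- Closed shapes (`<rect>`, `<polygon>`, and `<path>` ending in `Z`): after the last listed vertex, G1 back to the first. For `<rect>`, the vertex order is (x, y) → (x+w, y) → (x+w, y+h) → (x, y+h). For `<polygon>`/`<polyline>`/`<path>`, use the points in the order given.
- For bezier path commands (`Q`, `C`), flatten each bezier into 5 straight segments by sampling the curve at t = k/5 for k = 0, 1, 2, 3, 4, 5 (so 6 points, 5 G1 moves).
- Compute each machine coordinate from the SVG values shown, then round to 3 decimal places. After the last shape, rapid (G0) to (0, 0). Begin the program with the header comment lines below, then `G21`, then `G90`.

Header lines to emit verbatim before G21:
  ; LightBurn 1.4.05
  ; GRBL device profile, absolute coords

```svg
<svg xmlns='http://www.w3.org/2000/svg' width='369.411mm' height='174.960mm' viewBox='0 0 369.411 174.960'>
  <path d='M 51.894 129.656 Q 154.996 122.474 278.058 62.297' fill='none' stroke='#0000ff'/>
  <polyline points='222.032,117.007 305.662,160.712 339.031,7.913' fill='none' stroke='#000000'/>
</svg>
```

viewBox `0 0 369.411 174.960` with mm width/height → 1 unit = 1 mm. Flip: y_m = 174.960 − y_svg.

**Shape 1** — `<path>` quadratic bezier, stroke `#0000ff` → cut (S912, F1310). Control points (SVG): P0=(51.894,129.656), P1=(154.996,122.474), P2=(278.058,62.297); sampled at t=k/5. Machine vertices: (51.894,45.304) → (93.933,50.297) → (137.569,59.529) → (182.802,73.001) → (229.632,90.712) → (278.058,112.663). Open path.

**Shape 2** — `<polyline>` open polyline, stroke `#000000` → engrave (S230, F3953). Machine vertices: (222.032,57.953) → (305.662,14.248) → (339.031,167.047). Open path.

; LightBurn 1.4.05
; GRBL device profile, absolute coords
G21
G90
G0 X51.894 Y45.304
M3 S912
G01 X93.933 Y50.297 F1310
G01 X137.569 Y59.529
G01 X182.802 Y73.001
G01 X229.632 Y90.712
G01 X278.058 Y112.663
M5
G0 X222.032 Y57.953
M3 S230
G01 X305.662 Y14.248 F3953
G01 X339.031 Y167.047
M5
G0 X0.000 Y0.000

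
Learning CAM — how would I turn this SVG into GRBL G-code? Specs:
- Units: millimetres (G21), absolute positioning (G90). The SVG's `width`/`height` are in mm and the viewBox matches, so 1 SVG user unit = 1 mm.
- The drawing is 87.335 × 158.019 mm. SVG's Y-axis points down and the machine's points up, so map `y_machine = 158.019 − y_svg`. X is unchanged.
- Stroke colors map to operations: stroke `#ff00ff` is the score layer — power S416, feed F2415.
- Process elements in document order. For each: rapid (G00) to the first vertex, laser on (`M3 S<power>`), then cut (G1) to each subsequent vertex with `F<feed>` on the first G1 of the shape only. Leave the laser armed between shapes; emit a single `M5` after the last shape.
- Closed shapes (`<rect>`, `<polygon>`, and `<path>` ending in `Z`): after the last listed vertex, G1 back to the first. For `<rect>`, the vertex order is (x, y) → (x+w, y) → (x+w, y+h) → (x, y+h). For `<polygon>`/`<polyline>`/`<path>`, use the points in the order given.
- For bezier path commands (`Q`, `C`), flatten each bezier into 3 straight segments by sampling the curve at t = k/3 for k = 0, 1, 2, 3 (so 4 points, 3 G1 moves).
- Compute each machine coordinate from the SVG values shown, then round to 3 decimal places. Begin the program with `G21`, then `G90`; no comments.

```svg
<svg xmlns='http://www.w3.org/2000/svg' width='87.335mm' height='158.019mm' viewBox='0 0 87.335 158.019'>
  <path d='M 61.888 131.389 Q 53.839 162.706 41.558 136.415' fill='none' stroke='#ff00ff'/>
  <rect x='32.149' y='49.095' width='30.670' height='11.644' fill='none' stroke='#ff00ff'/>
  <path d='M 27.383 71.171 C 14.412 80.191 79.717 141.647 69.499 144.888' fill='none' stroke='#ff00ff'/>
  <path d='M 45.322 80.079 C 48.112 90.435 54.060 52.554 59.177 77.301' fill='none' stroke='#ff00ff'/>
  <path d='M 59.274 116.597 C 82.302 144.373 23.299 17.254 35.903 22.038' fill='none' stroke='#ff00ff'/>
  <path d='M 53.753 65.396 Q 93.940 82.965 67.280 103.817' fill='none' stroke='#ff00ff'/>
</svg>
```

G21
G90
G00 X61.888 Y26.630
M3 S416
G1 X56.052 Y12.153 F2415
G1 X49.275 Y10.478
G1 X41.558 Y21.604
G00 X32.149 Y108.924
M3 S416
G1 X62.819 Y108.924 F2415
G1 X62.819 Y97.280
G1 X32.149 Y97.280
G1 X32.149 Y108.924
G00 X27.383 Y86.848
M3 S416
G1 X34.808 Y64.448 F2415
G1 X60.239 Y31.679
G1 X69.499 Y13.131
G00 X45.322 Y77.940
M3 S416
G1 X49.017 Y79.557 F2415
G1 X53.931 Y88.695
G1 X59.177 Y80.718
G00 X59.274 Y41.422
M3 S416
G1 X60.649 Y54.656 F2415
G1 X41.478 Y107.419
G1 X35.903 Y135.981
G00 X53.753 Y92.623
M3 S416
G1 X73.117 Y80.546 F2415
G1 X77.626 Y67.739
G1 X67.280 Y54.202
M5

viewBox `0 0 87.335 158.019` with mm width/height → 1 unit = 1 mm. Flip: y_m = 158.019 − y_svg.

**Shape 1** — `<path>` quadratic bezier, stroke `#ff00ff` → score (S416, F2415). Control points (SVG): P0=(61.888,131.389), P1=(53.839,162.706), P2=(41.558,136.415); sampled at t=k/3. Machine vertices: (61.888,26.630) → (56.052,12.153) → (49.275,10.478) → (41.558,21.604). Open path.

**Shape 2** — `<rect>` rectangle, stroke `#ff00ff` → score (S416, F2415). Machine vertices: (32.149,108.924) → (62.819,108.924) → (62.819,97.280) → (32.149,97.280) → (32.149,108.924). Closed: final G1 returns to the first vertex.

**Shape 3** — `<path>` cubic bezier, stroke `#ff00ff` → score (S416, F2415). Control points (SVG): P0=(27.383,71.171), P1=(14.412,80.191), P2=(79.717,141.647), P3=(69.499,144.888); sampled at t=k/3. Machine vertices: (27.383,86.848) → (34.808,64.448) → (60.239,31.679) → (69.499,13.131). Open path.

**Shape 4** — `<path>` cubic bezier, stroke `#ff00ff` → score (S416, F2415). Control points (SVG): P0=(45.322,80.079), P1=(48.112,90.435), P2=(54.060,52.554), P3=(59.177,77.301); sampled at t=k/3. Machine vertices: (45.322,77.940) → (49.017,79.557) → (53.931,88.695) → (59.177,80.718). Open path.

**Shape 5** — `<path>` cubic bezier, stroke `#ff00ff` → score (S416, F2415). Control points (SVG): P0=(59.274,116.597), P1=(82.302,144.373), P2=(23.299,17.254), P3=(35.903,22.038); sampled at t=k/3. Machine vertices: (59.274,41.422) → (60.649,54.656) → (41.478,107.419) → (35.903,135.981). Open path.

**Shape 6** — `<path>` quadratic bezier, stroke `#ff00ff` → score (S416, F2415). Control points (SVG): P0=(53.753,65.396), P1=(93.940,82.965), P2=(67.280,103.817); sampled at t=k/3. Machine vertices: (53.753,92.623) → (73.117,80.546) → (77.626,67.739) → (67.280,54.202). Open path.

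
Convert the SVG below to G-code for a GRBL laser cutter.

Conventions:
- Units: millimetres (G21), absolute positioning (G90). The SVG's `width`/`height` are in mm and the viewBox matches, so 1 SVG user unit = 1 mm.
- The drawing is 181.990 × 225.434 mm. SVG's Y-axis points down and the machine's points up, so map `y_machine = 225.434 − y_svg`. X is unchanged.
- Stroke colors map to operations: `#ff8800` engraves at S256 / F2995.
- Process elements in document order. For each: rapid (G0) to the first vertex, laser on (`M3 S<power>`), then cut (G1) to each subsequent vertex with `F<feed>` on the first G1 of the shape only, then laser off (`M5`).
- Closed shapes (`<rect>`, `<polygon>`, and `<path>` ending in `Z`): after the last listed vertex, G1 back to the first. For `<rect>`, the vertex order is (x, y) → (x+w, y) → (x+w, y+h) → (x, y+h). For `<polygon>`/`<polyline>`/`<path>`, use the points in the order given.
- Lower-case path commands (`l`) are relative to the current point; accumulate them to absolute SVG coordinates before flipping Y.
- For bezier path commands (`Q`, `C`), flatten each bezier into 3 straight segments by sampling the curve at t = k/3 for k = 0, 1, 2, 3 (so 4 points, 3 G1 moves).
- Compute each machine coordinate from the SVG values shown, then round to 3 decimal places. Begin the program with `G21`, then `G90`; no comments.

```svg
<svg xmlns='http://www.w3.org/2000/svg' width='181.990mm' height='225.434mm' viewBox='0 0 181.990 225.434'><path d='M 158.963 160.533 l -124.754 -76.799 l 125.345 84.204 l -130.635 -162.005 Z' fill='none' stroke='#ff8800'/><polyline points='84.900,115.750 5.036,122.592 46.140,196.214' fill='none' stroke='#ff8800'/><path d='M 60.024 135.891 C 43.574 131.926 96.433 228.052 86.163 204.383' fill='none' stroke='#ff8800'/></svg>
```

G21
G90
G0 X158.963 Y64.901
M3 S256
G1 X34.209 Y141.700 F2995
G1 X159.554 Y57.496
G1 X28.919 Y219.501
G1 X158.963 Y64.901
M5
G0 X84.900 Y109.684
M3 S256
G1 X5.036 Y102.842 F2995
G1 X46.140 Y29.220
M5
G0 X60.024 Y89.543
M3 S256
G1 X61.772 Y68.288 F2995
G1 X80.295 Y29.170
G1 X86.163 Y21.051
M5

viewBox `0 0 181.990 225.434` with mm width/height → 1 unit = 1 mm. Flip: y_m = 225.434 − y_svg.

**Shape 1** — `<path>` closed polygon, stroke `#ff8800` → engrave (S256, F2995). Machine vertices: (158.963,64.901) → (34.209,141.700) → (159.554,57.496) → (28.919,219.501) → (158.963,64.901). Closed: final G1 returns to the first vertex.

**Shape 2** — `<polyline>` open polyline, stroke `#ff8800` → engrave (S256, F2995). Machine vertices: (84.900,109.684) → (5.036,102.842) → (46.140,29.220). Open path.

**Shape 3** — `<path>` cubic bezier, stroke `#ff8800` → engrave (S256, F2995). Control points (SVG): P0=(60.024,135.891), P1=(43.574,131.926), P2=(96.433,228.052), P3=(86.163,204.383); sampled at t=k/3. Machine vertices: (60.024,89.543) → (61.772,68.288) → (80.295,29.170) → (86.163,21.051). Open path.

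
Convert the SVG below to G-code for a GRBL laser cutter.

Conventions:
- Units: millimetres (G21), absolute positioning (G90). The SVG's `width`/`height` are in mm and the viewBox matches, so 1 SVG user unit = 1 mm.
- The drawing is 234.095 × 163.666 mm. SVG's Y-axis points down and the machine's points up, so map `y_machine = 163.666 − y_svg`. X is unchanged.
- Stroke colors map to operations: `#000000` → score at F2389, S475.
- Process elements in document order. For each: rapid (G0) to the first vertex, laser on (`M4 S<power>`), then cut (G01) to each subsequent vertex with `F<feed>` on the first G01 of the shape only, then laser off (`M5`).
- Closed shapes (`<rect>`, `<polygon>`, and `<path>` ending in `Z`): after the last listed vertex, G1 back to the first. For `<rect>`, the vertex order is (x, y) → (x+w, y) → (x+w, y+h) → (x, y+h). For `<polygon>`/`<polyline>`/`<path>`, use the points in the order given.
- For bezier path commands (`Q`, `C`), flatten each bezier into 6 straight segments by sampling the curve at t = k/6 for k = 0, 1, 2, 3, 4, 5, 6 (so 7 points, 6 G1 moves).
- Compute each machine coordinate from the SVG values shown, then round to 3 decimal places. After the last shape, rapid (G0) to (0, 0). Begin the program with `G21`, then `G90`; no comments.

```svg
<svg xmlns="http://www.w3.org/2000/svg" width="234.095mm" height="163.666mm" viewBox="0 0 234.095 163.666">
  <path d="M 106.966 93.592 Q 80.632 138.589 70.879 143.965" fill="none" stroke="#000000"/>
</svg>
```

Since the viewBox matches the mm dimensions, user units are millimetres directly. The only transform is the Y-flip y_m = 163.666 − y_svg.

Shape 1 is a quadratic bezier drawn with `<path>`. Its stroke #000000 means score at S475, F2389. After flipping Y the toolpath is (106.966,70.074) → (98.649,56.176) → (91.252,44.478) → (84.777,34.982) → (79.223,27.687) → (74.591,22.594) → (70.879,19.701).

G21
G90
G0 X106.966 Y70.074
M4 S475
G01 X98.649 Y56.176 F2389
G01 X91.252 Y44.478
G01 X84.777 Y34.982
G01 X79.223 Y27.687
G01 X74.591 Y22.594
G01 X70.879 Y19.701
M5
G0 X0.000 Y0.000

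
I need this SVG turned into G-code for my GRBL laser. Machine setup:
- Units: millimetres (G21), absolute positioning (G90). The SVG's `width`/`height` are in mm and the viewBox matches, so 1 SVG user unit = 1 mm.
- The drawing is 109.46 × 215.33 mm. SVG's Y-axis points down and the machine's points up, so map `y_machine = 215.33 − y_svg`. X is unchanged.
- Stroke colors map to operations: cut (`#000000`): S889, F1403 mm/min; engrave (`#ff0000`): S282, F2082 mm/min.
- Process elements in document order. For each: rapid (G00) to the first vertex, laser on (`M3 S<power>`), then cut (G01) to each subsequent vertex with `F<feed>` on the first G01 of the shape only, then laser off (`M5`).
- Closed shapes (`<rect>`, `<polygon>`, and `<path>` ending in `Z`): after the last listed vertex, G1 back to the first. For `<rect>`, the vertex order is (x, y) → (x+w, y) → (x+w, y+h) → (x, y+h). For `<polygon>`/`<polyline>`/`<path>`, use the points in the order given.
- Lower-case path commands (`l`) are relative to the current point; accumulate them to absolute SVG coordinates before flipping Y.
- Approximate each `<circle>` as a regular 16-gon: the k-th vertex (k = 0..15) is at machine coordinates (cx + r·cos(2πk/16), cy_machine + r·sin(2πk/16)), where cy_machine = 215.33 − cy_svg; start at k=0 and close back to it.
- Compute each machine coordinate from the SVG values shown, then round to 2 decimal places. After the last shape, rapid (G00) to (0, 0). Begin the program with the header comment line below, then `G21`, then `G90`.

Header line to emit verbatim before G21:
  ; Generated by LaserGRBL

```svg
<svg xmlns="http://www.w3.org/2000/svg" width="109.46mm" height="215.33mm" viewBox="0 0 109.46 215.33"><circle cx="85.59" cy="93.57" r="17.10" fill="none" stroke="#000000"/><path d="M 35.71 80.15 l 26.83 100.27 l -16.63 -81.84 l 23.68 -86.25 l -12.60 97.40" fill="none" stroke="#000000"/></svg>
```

; Generated by LaserGRBL
G21
G90
G00 X102.69 Y121.76
M3 S889
G01 X101.39 Y128.30 F1403
G01 X97.68 Y133.85
G01 X92.13 Y137.56
G01 X85.59 Y138.86
G01 X79.05 Y137.56
G01 X73.50 Y133.85
G01 X69.79 Y128.30
G01 X68.49 Y121.76
G01 X69.79 Y115.22
G01 X73.50 Y109.67
G01 X79.05 Y105.96
G01 X85.59 Y104.66
G01 X92.13 Y105.96
G01 X97.68 Y109.67
G01 X101.39 Y115.22
G01 X102.69 Y121.76
M5
G00 X35.71 Y135.18
M3 S889
G01 X62.54 Y34.91 F1403
G01 X45.91 Y116.75
G01 X69.59 Y203.00
G01 X56.99 Y105.60
M5
G00 X0.00 Y0.00

Since the viewBox matches the mm dimensions, user units are millimetres directly. The only transform is the Y-flip y_m = 215.33 − y_svg.

Shape 1 is a circle drawn with `<circle>`. Its stroke #000000 means cut at S889, F1403. After flipping Y the toolpath is (102.69,121.76) → (101.39,128.30) → (97.68,133.85) → (92.13,137.56) → (85.59,138.86) → (79.05,137.56) → (73.50,133.85) → (69.79,128.30) → (68.49,121.76) → (69.79,115.22) → (73.50,109.67) → (79.05,105.96) → (85.59,104.66) → (92.13,105.96) → (97.68,109.67) → (101.39,115.22) → (102.69,121.76), returning to the start.

Shape 2 is a open polyline drawn with `<path>`. Its stroke #000000 means cut at S889, F1403. After flipping Y the toolpath is (35.71,135.18) → (62.54,34.91) → (45.91,116.75) → (69.59,203.00) → (56.99,105.60).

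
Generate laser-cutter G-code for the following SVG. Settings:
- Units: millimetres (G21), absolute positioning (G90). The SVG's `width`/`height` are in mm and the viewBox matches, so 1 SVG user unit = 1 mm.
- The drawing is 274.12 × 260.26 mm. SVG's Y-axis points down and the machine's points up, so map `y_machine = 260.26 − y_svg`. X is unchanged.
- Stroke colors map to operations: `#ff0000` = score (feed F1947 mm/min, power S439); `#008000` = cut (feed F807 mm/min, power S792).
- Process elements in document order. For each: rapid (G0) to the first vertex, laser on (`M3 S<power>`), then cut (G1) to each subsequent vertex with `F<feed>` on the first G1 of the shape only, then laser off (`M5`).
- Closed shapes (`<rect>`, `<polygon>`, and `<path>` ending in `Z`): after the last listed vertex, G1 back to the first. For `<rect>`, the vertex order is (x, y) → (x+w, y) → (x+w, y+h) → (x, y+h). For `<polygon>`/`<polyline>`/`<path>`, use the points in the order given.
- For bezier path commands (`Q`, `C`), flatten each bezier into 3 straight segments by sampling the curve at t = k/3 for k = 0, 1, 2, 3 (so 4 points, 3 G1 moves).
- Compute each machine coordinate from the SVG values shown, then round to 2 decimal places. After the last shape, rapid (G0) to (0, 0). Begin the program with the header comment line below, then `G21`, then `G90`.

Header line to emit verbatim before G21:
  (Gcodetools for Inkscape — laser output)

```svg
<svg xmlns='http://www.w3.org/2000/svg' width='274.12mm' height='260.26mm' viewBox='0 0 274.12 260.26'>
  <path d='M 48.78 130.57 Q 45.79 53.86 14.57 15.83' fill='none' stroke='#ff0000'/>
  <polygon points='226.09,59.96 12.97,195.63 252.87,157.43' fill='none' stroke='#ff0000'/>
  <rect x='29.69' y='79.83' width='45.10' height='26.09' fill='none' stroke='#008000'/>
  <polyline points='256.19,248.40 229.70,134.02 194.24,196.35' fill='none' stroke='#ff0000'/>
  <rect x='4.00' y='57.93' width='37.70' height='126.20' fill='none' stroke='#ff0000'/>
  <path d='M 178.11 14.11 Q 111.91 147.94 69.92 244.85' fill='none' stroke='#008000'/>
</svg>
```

(Gcodetools for Inkscape — laser output)
G21
G90
G0 X48.78 Y129.69
M3 S439
G1 X43.65 Y176.53 F1947
G1 X32.25 Y214.78
G1 X14.57 Y244.43
M5
G0 X226.09 Y200.30
M3 S439
G1 X12.97 Y64.63 F1947
G1 X252.87 Y102.83
G1 X226.09 Y200.30
M5
G0 X29.69 Y180.43
M3 S792
G1 X74.79 Y180.43 F807
G1 X74.79 Y154.34
G1 X29.69 Y154.34
G1 X29.69 Y180.43
M5
G0 X256.19 Y11.86
M3 S439
G1 X229.70 Y126.24 F1947
G1 X194.24 Y63.91
M5
G0 X4.00 Y202.33
M3 S439
G1 X41.70 Y202.33 F1947
G1 X41.70 Y76.13
G1 X4.00 Y76.13
G1 X4.00 Y202.33
M5
G0 X178.11 Y246.15
M3 S792
G1 X136.67 Y161.03 F807
G1 X100.60 Y84.12
G1 X69.92 Y15.41
M5
G0 X0.00 Y0.00

1 u = 1 mm; y_m = 260.26 − y.

[1] `<path>` quadratic bezier, #ff0000→score S439 F1947: (48.78,129.69) → (43.65,176.53) → (32.25,214.78) → (14.57,244.43)

[2] `<polygon>` closed polygon, #ff0000→score S439 F1947: (226.09,200.30) → (12.97,64.63) → (252.87,102.83) → (226.09,200.30) (closed)

[3] `<rect>` rectangle, #008000→cut S792 F807: (29.69,180.43) → (74.79,180.43) → (74.79,154.34) → (29.69,154.34) → (29.69,180.43) (closed)

[4] `<polyline>` open polyline, #ff0000→score S439 F1947: (256.19,11.86) → (229.70,126.24) → (194.24,63.91)

[5] `<rect>` rectangle, #ff0000→score S439 F1947: (4.00,202.33) → (41.70,202.33) → (41.70,76.13) → (4.00,76.13) → (4.00,202.33) (closed)

[6] `<path>` quadratic bezier, #008000→cut S792 F807: (178.11,246.15) → (136.67,161.03) → (100.60,84.12) → (69.92,15.41)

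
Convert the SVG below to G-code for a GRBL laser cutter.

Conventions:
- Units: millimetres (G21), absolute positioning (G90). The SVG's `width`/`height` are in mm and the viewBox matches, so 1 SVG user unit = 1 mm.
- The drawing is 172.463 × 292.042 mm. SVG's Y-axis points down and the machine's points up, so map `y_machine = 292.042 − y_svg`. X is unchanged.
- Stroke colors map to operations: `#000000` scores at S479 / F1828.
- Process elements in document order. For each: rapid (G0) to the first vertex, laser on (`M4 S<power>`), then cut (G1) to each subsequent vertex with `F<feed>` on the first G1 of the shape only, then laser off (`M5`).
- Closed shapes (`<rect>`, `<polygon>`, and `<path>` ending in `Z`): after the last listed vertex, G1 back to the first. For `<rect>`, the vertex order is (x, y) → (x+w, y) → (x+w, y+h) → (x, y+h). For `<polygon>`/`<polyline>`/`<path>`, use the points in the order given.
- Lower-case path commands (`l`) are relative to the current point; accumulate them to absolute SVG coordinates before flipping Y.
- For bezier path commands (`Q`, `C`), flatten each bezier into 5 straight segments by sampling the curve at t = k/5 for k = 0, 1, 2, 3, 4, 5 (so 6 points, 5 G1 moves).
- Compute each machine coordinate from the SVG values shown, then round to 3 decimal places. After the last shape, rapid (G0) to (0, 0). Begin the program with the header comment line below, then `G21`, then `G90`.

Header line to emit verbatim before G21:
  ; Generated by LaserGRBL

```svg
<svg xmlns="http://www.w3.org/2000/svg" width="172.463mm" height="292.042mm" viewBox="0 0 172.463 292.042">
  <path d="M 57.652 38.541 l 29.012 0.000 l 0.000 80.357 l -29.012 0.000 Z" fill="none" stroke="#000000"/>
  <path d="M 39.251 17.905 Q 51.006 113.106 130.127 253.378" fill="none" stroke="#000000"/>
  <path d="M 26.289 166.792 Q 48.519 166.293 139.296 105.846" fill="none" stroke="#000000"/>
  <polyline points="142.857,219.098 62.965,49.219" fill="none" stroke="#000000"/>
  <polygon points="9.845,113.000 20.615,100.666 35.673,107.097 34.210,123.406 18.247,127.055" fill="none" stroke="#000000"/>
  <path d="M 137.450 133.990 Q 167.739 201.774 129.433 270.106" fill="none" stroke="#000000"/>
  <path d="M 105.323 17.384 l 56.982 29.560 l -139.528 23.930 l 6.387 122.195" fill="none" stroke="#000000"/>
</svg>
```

; Generated by LaserGRBL
G21
G90
G0 X57.652 Y253.501
M4 S479
G1 X86.664 Y253.501 F1828
G1 X86.664 Y173.144
G1 X57.652 Y173.144
G1 X57.652 Y253.501
M5
G0 X39.251 Y274.137
M4 S479
G1 X46.648 Y234.254 F1828
G1 X59.434 Y190.765
G1 X77.609 Y143.670
G1 X101.173 Y92.970
G1 X130.127 Y38.664
M5
G0 X26.289 Y125.250
M4 S479
G1 X37.923 Y127.848 F1828
G1 X55.041 Y135.241
G1 X77.642 Y147.430
G1 X105.727 Y164.415
G1 X139.296 Y186.196
M5
G0 X142.857 Y72.944
M4 S479
G1 X62.965 Y242.823 F1828
M5
G0 X9.845 Y179.042
M4 S479
G1 X20.615 Y191.376 F1828
G1 X35.673 Y184.945
G1 X34.210 Y168.636
G1 X18.247 Y164.987
G1 X9.845 Y179.042
M5
G0 X137.450 Y158.052
M4 S479
G1 X146.822 Y130.916 F1828
G1 X150.706 Y103.737
G1 X149.103 Y76.514
G1 X142.012 Y49.247
G1 X129.433 Y21.936
M5
G0 X105.323 Y274.658
M4 S479
G1 X162.305 Y245.098 F1828
G1 X22.777 Y221.168
G1 X29.164 Y98.973
M5
G0 X0.000 Y0.000

viewBox `0 0 172.463 292.042` with mm width/height → 1 unit = 1 mm. Flip: y_m = 292.042 − y_svg.

**Shape 1** — `<path>` rectangle, stroke `#000000` → score (S479, F1828). Machine vertices: (57.652,253.501) → (86.664,253.501) → (86.664,173.144) → (57.652,173.144) → (57.652,253.501). Closed: final G1 returns to the first vertex.

**Shape 2** — `<path>` quadratic bezier, stroke `#000000` → score (S479, F1828). Control points (SVG): P0=(39.251,17.905), P1=(51.006,113.106), P2=(130.127,253.378); sampled at t=k/5. Machine vertices: (39.251,274.137) → (46.648,234.254) → (59.434,190.765) → (77.609,143.670) → (101.173,92.970) → (130.127,38.664). Open path.

**Shape 3** — `<path>` quadratic bezier, stroke `#000000` → score (S479, F1828). Control points (SVG): P0=(26.289,166.792), P1=(48.519,166.293), P2=(139.296,105.846); sampled at t=k/5. Machine vertices: (26.289,125.250) → (37.923,127.848) → (55.041,135.241) → (77.642,147.430) → (105.727,164.415) → (139.296,186.196). Open path.

**Shape 4** — `<polyline>` line segment, stroke `#000000` → score (S479, F1828). Machine vertices: (142.857,72.944) → (62.965,242.823). Open path.

**Shape 5** — `<polygon>` regular polygon, stroke `#000000` → score (S479, F1828). Machine vertices: (9.845,179.042) → (20.615,191.376) → (35.673,184.945) → (34.210,168.636) → (18.247,164.987) → (9.845,179.042). Closed: final G1 returns to the first vertex.

**Shape 6** — `<path>` quadratic bezier, stroke `#000000` → score (S479, F1828). Control points (SVG): P0=(137.450,133.990), P1=(167.739,201.774), P2=(129.433,270.106); sampled at t=k/5. Machine vertices: (137.450,158.052) → (146.822,130.916) → (150.706,103.737) → (149.103,76.514) → (142.012,49.247) → (129.433,21.936). Open path.

**Shape 7** — `<path>` open polyline, stroke `#000000` → score (S479, F1828). Machine vertices: (105.323,274.658) → (162.305,245.098) → (22.777,221.168) → (29.164,98.973). Open path.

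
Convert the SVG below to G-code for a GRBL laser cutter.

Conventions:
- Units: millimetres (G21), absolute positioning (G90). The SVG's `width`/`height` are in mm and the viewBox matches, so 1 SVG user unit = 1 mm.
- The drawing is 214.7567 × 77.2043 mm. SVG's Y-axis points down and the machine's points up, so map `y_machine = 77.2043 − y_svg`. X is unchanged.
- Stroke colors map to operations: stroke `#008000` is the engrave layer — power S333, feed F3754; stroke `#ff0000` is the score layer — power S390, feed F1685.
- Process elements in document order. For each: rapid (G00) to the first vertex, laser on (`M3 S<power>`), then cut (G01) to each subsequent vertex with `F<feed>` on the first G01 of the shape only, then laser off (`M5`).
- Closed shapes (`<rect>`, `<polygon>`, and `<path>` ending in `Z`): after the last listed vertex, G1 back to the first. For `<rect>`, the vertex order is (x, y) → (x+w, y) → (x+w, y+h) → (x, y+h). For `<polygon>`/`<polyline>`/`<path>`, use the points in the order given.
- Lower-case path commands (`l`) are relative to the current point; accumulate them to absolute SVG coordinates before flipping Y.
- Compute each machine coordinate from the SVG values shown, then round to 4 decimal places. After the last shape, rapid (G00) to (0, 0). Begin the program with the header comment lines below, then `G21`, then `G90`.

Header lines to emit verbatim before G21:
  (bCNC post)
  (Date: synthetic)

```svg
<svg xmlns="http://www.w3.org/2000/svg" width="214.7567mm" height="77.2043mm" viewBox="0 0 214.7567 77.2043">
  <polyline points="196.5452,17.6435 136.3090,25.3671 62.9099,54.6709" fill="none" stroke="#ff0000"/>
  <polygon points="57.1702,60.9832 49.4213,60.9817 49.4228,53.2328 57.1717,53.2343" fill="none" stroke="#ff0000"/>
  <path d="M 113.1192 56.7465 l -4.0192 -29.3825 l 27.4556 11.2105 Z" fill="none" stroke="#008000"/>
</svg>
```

(bCNC post)
(Date: synthetic)
G21
G90
G00 X196.5452 Y59.5608
M3 S390
G01 X136.3090 Y51.8372 F1685
G01 X62.9099 Y22.5334
M5
G00 X57.1702 Y16.2211
M3 S390
G01 X49.4213 Y16.2226 F1685
G01 X49.4228 Y23.9715
G01 X57.1717 Y23.9700
G01 X57.1702 Y16.2211
M5
G00 X113.1192 Y20.4578
M3 S333
G01 X109.1000 Y49.8403 F3754
G01 X136.5556 Y38.6298
G01 X113.1192 Y20.4578
M5
G00 X0.0000 Y0.0000

1 u = 1 mm; y_m = 77.2043 − y.

[1] `<polyline>` open polyline, #ff0000→score S390 F1685: (196.5452,59.5608) → (136.3090,51.8372) → (62.9099,22.5334)

[2] `<polygon>` regular polygon, #ff0000→score S390 F1685: (57.1702,16.2211) → (49.4213,16.2226) → (49.4228,23.9715) → (57.1717,23.9700) → (57.1702,16.2211) (closed)

[3] `<path>` regular polygon, #008000→engrave S333 F3754: (113.1192,20.4578) → (109.1000,49.8403) → (136.5556,38.6298) → (113.1192,20.4578) (closed)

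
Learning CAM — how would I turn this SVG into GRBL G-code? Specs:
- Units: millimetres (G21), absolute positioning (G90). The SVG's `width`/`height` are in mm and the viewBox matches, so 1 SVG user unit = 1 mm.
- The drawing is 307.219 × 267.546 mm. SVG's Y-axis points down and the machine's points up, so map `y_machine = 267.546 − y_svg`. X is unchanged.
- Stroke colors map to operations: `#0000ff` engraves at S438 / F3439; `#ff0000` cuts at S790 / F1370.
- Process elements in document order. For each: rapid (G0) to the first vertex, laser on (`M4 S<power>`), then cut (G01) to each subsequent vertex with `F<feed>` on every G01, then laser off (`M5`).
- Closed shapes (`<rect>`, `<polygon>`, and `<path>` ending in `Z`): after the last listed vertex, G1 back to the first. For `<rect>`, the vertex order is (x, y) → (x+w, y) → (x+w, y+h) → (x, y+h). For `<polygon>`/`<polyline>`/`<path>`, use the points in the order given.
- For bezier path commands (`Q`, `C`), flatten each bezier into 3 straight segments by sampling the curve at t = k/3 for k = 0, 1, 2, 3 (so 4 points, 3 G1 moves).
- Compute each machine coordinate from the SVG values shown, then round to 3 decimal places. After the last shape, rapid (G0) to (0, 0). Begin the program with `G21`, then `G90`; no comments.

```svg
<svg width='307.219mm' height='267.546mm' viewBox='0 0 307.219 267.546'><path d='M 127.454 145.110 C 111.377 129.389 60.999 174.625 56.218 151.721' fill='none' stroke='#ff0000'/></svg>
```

G21
G90
G0 X127.454 Y122.436
M4 S790
G01 X102.903 Y122.619 F1370
G01 X73.239 Y110.853 F1370
G01 X56.218 Y115.825 F1370
M5
G0 X0.000 Y0.000

viewBox `0 0 307.219 267.546` with mm width/height → 1 unit = 1 mm. Flip: y_m = 267.546 − y_svg.

**Shape 1** — `<path>` cubic bezier, stroke `#ff0000` → cut (S790, F1370). Control points (SVG): P0=(127.454,145.110), P1=(111.377,129.389), P2=(60.999,174.625), P3=(56.218,151.721); sampled at t=k/3. Machine vertices: (127.454,122.436) → (102.903,122.619) → (73.239,110.853) → (56.218,115.825). Open path.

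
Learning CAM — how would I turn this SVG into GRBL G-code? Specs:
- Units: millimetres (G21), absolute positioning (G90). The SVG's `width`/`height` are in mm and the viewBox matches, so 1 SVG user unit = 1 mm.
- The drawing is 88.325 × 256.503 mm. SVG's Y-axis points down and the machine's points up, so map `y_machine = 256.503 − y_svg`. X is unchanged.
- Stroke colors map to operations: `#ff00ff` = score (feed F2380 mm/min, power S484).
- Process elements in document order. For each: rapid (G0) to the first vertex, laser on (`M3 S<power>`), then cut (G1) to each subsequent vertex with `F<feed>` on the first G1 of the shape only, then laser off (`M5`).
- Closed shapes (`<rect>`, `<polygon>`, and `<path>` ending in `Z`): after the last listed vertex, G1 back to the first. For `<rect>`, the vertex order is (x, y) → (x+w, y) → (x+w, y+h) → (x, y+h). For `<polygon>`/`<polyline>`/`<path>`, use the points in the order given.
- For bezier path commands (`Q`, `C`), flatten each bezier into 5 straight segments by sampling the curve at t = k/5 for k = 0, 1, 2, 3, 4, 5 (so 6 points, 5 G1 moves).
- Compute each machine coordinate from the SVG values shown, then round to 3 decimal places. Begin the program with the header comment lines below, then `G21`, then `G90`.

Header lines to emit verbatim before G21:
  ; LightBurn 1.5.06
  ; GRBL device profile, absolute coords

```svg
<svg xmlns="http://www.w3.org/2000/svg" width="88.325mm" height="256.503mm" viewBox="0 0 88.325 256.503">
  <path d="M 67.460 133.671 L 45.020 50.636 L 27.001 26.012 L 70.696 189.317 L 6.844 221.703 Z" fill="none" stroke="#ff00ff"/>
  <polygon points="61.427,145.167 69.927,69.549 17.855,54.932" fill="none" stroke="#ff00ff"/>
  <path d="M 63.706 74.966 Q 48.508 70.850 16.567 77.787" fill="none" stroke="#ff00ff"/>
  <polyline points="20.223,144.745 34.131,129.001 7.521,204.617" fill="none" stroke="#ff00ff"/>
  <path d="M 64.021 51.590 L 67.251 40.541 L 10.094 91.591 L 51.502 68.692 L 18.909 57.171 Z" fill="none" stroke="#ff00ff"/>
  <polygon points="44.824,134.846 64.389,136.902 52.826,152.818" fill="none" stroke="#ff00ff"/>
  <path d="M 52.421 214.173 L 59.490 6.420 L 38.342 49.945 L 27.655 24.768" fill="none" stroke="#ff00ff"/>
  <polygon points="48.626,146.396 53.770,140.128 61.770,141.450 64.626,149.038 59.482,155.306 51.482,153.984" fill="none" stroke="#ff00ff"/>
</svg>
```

; LightBurn 1.5.06
; GRBL device profile, absolute coords
G21
G90
G0 X67.460 Y122.832
M3 S484
G1 X45.020 Y205.867 F2380
G1 X27.001 Y230.491
G1 X70.696 Y67.186
G1 X6.844 Y34.800
G1 X67.460 Y122.832
M5
G0 X61.427 Y111.336
M3 S484
G1 X69.927 Y186.954 F2380
G1 X17.855 Y201.571
G1 X61.427 Y111.336
M5
G0 X63.706 Y181.537
M3 S484
G1 X56.957 Y182.741 F2380
G1 X48.869 Y183.061
G1 X39.441 Y182.497
G1 X28.674 Y181.049
G1 X16.567 Y178.716
M5
G0 X20.223 Y111.758
M3 S484
G1 X34.131 Y127.502 F2380
G1 X7.521 Y51.886
M5
G0 X64.021 Y204.913
M3 S484
G1 X67.251 Y215.962 F2380
G1 X10.094 Y164.912
G1 X51.502 Y187.811
G1 X18.909 Y199.332
G1 X64.021 Y204.913
M5
G0 X44.824 Y121.657
M3 S484
G1 X64.389 Y119.601 F2380
G1 X52.826 Y103.685
G1 X44.824 Y121.657
M5
G0 X52.421 Y42.330
M3 S484
G1 X59.490 Y250.083 F2380
G1 X38.342 Y206.558
G1 X27.655 Y231.735
M5
G0 X48.626 Y110.107
M3 S484
G1 X53.770 Y116.375 F2380
G1 X61.770 Y115.053
G1 X64.626 Y107.465
G1 X59.482 Y101.197
G1 X51.482 Y102.519
G1 X48.626 Y110.107
M5

1 u = 1 mm; y_m = 256.503 − y.

[1] `<path>` closed polygon, #ff00ff→score S484 F2380: (67.460,122.832) → (45.020,205.867) → (27.001,230.491) → (70.696,67.186) → (6.844,34.800) → (67.460,122.832) (closed)

[2] `<polygon>` closed polygon, #ff00ff→score S484 F2380: (61.427,111.336) → (69.927,186.954) → (17.855,201.571) → (61.427,111.336) (closed)

[3] `<path>` quadratic bezier, #ff00ff→score S484 F2380: (63.706,181.537) → (56.957,182.741) → (48.869,183.061) → (39.441,182.497) → (28.674,181.049) → (16.567,178.716)

[4] `<polyline>` open polyline, #ff00ff→score S484 F2380: (20.223,111.758) → (34.131,127.502) → (7.521,51.886)

[5] `<path>` closed polygon, #ff00ff→score S484 F2380: (64.021,204.913) → (67.251,215.962) → (10.094,164.912) → (51.502,187.811) → (18.909,199.332) → (64.021,204.913) (closed)

[6] `<polygon>` regular polygon, #ff00ff→score S484 F2380: (44.824,121.657) → (64.389,119.601) → (52.826,103.685) → (44.824,121.657) (closed)

[7] `<path>` open polyline, #ff00ff→score S484 F2380: (52.421,42.330) → (59.490,250.083) → (38.342,206.558) → (27.655,231.735)

[8] `<polygon>` regular polygon, #ff00ff→score S484 F2380: (48.626,110.107) → (53.770,116.375) → (61.770,115.053) → (64.626,107.465) → (59.482,101.197) → (51.482,102.519) → (48.626,110.107) (closed)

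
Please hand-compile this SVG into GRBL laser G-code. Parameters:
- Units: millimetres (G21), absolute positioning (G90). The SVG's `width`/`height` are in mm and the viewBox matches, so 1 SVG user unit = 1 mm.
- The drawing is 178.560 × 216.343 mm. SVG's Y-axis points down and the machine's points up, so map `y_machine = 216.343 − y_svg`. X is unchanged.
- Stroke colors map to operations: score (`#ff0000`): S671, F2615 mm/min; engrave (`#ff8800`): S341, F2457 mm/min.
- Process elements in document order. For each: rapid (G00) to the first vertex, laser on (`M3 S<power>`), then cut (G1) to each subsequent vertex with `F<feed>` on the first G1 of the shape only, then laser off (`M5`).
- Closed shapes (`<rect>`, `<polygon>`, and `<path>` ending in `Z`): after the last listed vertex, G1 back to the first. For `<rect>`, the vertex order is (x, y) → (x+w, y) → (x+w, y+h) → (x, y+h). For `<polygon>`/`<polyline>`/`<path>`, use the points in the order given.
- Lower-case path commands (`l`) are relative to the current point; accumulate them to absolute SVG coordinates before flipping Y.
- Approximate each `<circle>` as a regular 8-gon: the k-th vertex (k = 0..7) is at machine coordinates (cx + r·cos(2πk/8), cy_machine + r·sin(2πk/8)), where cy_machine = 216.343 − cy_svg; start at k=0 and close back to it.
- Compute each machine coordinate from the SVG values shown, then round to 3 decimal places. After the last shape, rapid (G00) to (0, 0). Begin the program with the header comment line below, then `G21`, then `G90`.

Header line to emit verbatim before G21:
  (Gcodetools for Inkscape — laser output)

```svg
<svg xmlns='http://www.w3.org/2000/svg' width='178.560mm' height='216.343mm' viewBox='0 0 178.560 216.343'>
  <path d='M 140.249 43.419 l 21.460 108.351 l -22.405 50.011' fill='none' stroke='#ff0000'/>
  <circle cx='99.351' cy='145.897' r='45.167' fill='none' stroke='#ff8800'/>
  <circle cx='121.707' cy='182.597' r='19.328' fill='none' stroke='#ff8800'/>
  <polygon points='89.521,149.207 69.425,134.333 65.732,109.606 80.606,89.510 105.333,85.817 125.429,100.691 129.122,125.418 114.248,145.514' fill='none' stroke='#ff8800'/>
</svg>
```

(Gcodetools for Inkscape — laser output)
G21
G90
G00 X140.249 Y172.924
M3 S671
G1 X161.709 Y64.573 F2615
G1 X139.304 Y14.562
M5
G00 X144.518 Y70.446
M3 S341
G1 X131.289 Y102.384 F2457
G1 X99.351 Y115.613
G1 X67.413 Y102.384
G1 X54.184 Y70.446
G1 X67.413 Y38.508
G1 X99.351 Y25.279
G1 X131.289 Y38.508
G1 X144.518 Y70.446
M5
G00 X141.035 Y33.746
M3 S341
G1 X135.374 Y47.413 F2457
G1 X121.707 Y53.074
G1 X108.040 Y47.413
G1 X102.379 Y33.746
G1 X108.040 Y20.079
G1 X121.707 Y14.418
G1 X135.374 Y20.079
G1 X141.035 Y33.746
M5
G00 X89.521 Y67.136
M3 S341
G1 X69.425 Y82.010 F2457
G1 X65.732 Y106.737
G1 X80.606 Y126.833
G1 X105.333 Y130.526
G1 X125.429 Y115.652
G1 X129.122 Y90.925
G1 X114.248 Y70.829
G1 X89.521 Y67.136
M5
G00 X0.000 Y0.000

viewBox `0 0 178.560 216.343` with mm width/height → 1 unit = 1 mm. Flip: y_m = 216.343 − y_svg.

**Shape 1** — `<path>` open polyline, stroke `#ff0000` → score (S671, F2615). Machine vertices: (140.249,172.924) → (161.709,64.573) → (139.304,14.562). Open path.

**Shape 2** — `<circle>` circle, stroke `#ff8800` → engrave (S341, F2457). Machine vertices: (144.518,70.446) → (131.289,102.384) → (99.351,115.613) → (67.413,102.384) → (54.184,70.446) → (67.413,38.508) → (99.351,25.279) → (131.289,38.508) → (144.518,70.446). Closed: final G1 returns to the first vertex.

**Shape 3** — `<circle>` circle, stroke `#ff8800` → engrave (S341, F2457). Machine vertices: (141.035,33.746) → (135.374,47.413) → (121.707,53.074) → (108.040,47.413) → (102.379,33.746) → (108.040,20.079) → (121.707,14.418) → (135.374,20.079) → (141.035,33.746). Closed: final G1 returns to the first vertex.

**Shape 4** — `<polygon>` regular polygon, stroke `#ff8800` → engrave (S341, F2457). Machine vertices: (89.521,67.136) → (69.425,82.010) → (65.732,106.737) → (80.606,126.833) → (105.333,130.526) → (125.429,115.652) → (129.122,90.925) → (114.248,70.829) → (89.521,67.136). Closed: final G1 returns to the first vertex.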